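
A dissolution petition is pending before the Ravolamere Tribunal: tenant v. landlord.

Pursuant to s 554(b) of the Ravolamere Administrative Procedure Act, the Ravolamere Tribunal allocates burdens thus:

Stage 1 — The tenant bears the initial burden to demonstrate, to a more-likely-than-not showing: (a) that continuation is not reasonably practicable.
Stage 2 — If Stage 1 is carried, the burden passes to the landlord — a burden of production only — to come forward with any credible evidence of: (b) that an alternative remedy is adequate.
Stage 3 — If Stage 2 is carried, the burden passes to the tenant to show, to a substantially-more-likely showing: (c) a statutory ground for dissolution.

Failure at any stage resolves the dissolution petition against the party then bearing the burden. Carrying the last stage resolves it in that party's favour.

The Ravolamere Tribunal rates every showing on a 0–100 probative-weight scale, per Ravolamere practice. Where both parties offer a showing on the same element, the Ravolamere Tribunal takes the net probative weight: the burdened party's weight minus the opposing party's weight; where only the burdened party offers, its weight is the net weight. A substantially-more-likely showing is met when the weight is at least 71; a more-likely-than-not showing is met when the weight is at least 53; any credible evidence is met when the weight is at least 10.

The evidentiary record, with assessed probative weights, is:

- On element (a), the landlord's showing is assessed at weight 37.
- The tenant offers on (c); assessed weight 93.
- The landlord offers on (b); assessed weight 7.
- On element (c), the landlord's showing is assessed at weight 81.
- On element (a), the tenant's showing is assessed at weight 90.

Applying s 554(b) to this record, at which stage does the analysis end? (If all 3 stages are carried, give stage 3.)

Stage 1 (tenant, a more-likely-than-not showing, weight is at least 53): (a) net 90−37=53 ≥ 53 — meets.
  Stage 1 is satisfied; the onus moves to the landlord.
Stage 2 (landlord, any credible evidence, weight is at least 10): (b) 7 < 10 — fails.
  Stage 2 not carried; the landlord fails its burden.
So the tenant prevails.

stage 2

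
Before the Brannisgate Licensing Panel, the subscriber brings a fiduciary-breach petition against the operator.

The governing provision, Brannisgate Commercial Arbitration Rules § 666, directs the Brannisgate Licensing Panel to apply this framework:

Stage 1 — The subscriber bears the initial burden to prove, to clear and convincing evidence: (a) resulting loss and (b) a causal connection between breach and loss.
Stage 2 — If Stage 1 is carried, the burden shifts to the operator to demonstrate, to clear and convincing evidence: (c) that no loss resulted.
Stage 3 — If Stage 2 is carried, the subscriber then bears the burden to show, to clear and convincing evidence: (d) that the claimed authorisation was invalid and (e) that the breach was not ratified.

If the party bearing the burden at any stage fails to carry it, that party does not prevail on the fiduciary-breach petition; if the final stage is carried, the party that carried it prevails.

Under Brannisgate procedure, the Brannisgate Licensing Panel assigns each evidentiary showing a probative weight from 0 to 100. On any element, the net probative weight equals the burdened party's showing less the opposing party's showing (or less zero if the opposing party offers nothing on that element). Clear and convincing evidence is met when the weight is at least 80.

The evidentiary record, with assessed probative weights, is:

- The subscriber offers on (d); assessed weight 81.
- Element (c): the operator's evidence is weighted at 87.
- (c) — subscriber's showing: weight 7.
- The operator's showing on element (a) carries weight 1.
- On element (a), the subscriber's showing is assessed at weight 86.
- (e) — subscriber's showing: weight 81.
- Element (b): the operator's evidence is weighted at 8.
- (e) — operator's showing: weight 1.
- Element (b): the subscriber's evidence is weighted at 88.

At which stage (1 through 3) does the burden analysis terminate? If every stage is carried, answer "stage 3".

Stage 1 (subscriber, clear and convincing evidence, weight is at least 80): (a) net 86−1=85 ≥ 80 — meets; (b) net 88−8=80 ≥ 80 — meets.
  The subscriber carries Stage 1; the operator now bears the burden.
Stage 2 (operator, clear and convincing evidence, weight is at least 80): (c) net 87−7=80 ≥ 80 — meets.
  Stage 2 carried; the burden shifts to the subscriber.
Stage 3 (subscriber, clear and convincing evidence, weight is at least 80): (d) 81 ≥ 80 — meets; (e) net 81−1=80 ≥ 80 — meets.
  The subscriber carries the last stage.
Every stage carried; the subscriber prevails.

stage 3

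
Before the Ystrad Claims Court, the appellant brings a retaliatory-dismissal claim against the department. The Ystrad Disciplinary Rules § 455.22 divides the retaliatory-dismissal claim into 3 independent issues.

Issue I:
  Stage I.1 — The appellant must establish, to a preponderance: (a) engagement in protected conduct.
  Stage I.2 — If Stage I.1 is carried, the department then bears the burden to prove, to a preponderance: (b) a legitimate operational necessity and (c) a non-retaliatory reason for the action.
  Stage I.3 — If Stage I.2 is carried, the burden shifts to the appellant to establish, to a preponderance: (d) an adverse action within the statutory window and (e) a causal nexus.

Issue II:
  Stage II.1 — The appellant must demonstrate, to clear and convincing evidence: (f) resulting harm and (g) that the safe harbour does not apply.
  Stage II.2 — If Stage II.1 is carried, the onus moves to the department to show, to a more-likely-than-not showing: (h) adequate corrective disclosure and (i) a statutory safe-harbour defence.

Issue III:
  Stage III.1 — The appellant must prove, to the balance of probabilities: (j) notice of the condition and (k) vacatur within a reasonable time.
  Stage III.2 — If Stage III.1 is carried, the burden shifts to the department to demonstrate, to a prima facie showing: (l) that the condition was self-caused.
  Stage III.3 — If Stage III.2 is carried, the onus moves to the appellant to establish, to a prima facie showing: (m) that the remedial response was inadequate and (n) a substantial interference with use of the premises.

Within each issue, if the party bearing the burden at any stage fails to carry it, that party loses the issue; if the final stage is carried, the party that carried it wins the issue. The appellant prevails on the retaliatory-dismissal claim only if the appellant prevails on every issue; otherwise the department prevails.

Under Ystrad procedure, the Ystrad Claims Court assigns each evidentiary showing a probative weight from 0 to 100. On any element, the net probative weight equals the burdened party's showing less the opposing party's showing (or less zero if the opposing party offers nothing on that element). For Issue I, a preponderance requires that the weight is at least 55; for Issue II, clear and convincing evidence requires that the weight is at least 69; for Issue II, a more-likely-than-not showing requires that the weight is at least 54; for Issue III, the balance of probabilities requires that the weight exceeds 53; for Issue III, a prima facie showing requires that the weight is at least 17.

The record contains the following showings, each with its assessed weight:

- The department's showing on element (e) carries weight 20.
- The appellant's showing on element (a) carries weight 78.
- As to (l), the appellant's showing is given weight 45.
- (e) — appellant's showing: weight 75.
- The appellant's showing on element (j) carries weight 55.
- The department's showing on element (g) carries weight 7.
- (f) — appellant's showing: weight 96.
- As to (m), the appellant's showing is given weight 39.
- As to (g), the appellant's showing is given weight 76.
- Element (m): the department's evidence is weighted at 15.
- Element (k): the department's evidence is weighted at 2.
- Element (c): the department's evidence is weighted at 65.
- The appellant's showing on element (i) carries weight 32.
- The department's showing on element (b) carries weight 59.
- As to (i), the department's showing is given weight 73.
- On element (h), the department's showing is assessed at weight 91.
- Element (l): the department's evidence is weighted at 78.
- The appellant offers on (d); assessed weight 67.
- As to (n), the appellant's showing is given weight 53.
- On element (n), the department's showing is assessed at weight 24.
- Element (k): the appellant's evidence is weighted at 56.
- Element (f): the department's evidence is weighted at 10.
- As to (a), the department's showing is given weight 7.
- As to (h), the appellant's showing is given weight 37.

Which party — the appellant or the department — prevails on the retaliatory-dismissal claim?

— Issue I —
Stage I.1 — burden on appellant; standard: a preponderance (weight is at least 55).
    (a): 78 − 7 = 71 ≥ 55 [met]
  The appellant carries Stage I.1; the department now bears the burden.
Stage I.2 — burden on department; standard: a preponderance (weight is at least 55).
    (b): 59 ≥ 55 [met]
    (c): 65 ≥ 55 [met]
  The department carries Stage I.2; the appellant now bears the burden.
Stage I.3 — burden on appellant; standard: a preponderance (weight is at least 55).
    (d): 67 ≥ 55 [met]
    (e): 75 − 20 = 55 ≥ 55 [met]
  Stage I.3 carried; the final stage is satisfied.
All stages carried — the appellant prevails on this issue.
— Issue II —
At Stage II.1 the appellant must meet clear and convincing evidence (weight is at least 69): on (f) the weight is 96 less the opposing 10 gives net 86, ≥ 69, so (f) meets the standard; on (g) the weight is 76 less the opposing 7 gives net 69, which does reach 69, so (g) meets the standard.
  Stage II.1 carried; the burden shifts to the department.
At Stage II.2 the department must meet a more-likely-than-not showing (weight is at least 54): on (h) the weight is 91 less the opposing 37 gives net 54, which does reach 54, so (h) meets the standard; on (i) the weight is 73 less the opposing 32 gives net 41, < 54, so (i) does not meet the standard.
  The department does not carry Stage II.2.
The appellant prevails on this issue.
— Issue III —
Stage III.1 — burden on appellant; standard: the balance of probabilities (weight exceeds 53).
    (j): 55 > 53 [met]
    (k): 56 − 2 = 54 > 53 [met]
  Stage III.1 is satisfied; the onus moves to the department.
Stage III.2 — burden on department; standard: a prima facie showing (weight is at least 17).
    (l): 78 − 45 = 33 ≥ 17 [met]
  The department carries Stage III.2; the appellant now bears the burden.
Stage III.3 — burden on appellant; standard: a prima facie showing (weight is at least 17).
    (m): 39 − 15 = 24 ≥ 17 [met]
    (n): 53 − 24 = 29 ≥ 17 [met]
  All elements met at the final stage.
All stages carried — the appellant prevails on this issue.
Per-issue: Issue I → appellant; Issue II → appellant; Issue III → appellant. The appellant must prevail on every issue; overall, the appellant prevails.

appellant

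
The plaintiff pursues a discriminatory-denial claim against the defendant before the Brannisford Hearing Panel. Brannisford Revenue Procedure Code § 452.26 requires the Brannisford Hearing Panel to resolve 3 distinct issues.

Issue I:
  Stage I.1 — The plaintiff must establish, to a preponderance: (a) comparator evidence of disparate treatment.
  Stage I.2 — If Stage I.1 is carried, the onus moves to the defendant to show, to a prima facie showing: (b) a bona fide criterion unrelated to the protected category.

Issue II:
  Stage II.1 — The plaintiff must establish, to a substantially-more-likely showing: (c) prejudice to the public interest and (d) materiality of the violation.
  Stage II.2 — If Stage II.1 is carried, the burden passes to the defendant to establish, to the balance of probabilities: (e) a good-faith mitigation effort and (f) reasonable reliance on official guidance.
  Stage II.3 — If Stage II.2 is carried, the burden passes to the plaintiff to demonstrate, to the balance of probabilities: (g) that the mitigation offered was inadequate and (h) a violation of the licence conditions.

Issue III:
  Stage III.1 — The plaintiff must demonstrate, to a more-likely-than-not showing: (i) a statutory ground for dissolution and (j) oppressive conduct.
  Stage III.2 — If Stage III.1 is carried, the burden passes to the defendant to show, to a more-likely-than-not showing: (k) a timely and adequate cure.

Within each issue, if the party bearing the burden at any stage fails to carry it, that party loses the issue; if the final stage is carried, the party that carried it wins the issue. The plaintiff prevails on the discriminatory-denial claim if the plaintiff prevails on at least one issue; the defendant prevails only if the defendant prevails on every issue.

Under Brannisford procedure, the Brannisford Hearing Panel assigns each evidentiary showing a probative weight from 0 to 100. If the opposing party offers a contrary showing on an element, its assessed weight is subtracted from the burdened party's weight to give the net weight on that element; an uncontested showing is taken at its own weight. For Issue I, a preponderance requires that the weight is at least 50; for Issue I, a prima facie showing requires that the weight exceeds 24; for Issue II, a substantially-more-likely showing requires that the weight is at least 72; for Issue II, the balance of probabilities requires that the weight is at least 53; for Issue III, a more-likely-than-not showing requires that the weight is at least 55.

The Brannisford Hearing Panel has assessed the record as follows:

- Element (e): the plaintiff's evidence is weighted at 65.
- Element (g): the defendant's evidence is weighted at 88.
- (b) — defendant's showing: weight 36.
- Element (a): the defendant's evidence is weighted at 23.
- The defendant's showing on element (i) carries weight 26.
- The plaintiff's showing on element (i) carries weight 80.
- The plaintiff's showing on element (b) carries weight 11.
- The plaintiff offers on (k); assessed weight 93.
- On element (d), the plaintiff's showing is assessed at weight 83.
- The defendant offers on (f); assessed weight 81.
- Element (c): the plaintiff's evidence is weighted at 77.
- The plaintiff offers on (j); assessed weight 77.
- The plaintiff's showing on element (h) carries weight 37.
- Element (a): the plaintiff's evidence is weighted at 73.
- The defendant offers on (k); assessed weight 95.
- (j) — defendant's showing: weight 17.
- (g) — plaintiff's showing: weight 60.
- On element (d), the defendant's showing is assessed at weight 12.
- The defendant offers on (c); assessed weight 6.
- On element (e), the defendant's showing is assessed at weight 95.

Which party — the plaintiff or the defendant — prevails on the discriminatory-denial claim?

defendant

— Issue I —
Stage I.1 — burden on plaintiff; standard: a preponderance (weight is at least 50).
    (a): 73 − 23 = 50 ≥ 50 [met]
  All elements met. The burden passes to the defendant.
Stage I.2 — burden on defendant; standard: a prima facie showing (weight exceeds 24).
    (b): 36 − 11 = 25 > 24 [met]
  All elements met at the final stage.
With every stage satisfied, the defendant prevails on this issue.
— Issue II —
At Stage II.1 the plaintiff must meet a substantially-more-likely showing (weight is at least 72): on (c) the weight is 77 less the opposing 6 gives net 71, < 72, so (c) does not meet the standard; on (d) the weight is 83 less the opposing 12 gives net 71, < 72, so (d) does not meet the standard.
  The plaintiff does not carry Stage II.1.
So the defendant prevails on this issue.
— Issue III —
Stage III.1 — burden on plaintiff; standard: a more-likely-than-not showing (weight is at least 55).
    (i): 80 − 26 = 54 < 55 [not met]
    (j): 77 − 17 = 60 ≥ 55 [met]
  Stage III.1 not carried; the plaintiff fails its burden.
So the defendant prevails on this issue.
Per-issue: Issue I → defendant; Issue II → defendant; Issue III → defendant. The plaintiff must prevail on at least one issue; overall, the defendant prevails.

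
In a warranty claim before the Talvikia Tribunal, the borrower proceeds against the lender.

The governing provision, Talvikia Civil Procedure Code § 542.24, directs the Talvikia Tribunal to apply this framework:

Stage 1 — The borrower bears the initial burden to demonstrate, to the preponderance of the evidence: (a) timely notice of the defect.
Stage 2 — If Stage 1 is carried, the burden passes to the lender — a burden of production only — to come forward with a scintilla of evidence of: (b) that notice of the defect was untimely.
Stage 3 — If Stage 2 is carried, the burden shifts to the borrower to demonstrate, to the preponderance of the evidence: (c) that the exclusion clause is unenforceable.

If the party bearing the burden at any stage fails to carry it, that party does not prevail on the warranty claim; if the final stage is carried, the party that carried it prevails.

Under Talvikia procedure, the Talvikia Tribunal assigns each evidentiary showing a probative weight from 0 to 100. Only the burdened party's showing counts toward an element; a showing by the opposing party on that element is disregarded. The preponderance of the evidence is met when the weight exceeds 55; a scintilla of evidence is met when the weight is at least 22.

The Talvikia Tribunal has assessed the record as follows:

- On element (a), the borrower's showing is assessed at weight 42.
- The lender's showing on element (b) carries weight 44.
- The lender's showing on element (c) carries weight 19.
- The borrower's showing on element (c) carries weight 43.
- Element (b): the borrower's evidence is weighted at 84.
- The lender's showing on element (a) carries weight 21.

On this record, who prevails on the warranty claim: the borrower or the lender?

At Stage 1 the borrower must meet the preponderance of the evidence (weight exceeds 55): on (a) the weight is 42 (the lender's 21 is given no effect), ≤ 55, so (a) does not meet the standard.
  Stage 1 not carried; the borrower fails its burden.
The lender prevails.

lender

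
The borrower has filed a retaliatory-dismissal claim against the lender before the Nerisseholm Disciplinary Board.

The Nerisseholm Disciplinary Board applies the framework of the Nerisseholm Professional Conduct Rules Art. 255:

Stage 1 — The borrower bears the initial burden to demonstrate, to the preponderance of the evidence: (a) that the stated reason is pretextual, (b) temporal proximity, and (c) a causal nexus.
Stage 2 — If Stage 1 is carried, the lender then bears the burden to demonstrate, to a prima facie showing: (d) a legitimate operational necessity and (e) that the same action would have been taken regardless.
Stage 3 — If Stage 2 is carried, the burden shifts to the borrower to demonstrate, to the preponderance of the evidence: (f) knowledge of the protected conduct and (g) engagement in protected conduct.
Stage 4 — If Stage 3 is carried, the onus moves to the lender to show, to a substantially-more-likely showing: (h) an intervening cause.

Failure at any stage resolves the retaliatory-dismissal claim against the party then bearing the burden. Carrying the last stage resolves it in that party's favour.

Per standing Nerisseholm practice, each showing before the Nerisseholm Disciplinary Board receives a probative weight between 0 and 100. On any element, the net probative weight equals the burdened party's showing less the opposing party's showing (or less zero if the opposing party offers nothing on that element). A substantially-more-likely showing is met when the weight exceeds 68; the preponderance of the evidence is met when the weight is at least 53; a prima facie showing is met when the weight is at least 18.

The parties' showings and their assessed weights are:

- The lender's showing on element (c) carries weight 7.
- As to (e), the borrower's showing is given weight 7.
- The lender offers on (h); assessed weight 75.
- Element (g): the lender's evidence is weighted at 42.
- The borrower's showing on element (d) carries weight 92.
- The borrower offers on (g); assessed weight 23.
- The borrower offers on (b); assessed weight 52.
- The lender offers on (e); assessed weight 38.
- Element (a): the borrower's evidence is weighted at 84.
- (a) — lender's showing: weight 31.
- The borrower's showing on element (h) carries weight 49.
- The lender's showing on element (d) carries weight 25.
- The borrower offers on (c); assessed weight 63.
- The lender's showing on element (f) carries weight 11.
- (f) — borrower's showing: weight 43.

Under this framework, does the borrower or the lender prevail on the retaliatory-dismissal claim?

lender

Stage 1 (borrower, the preponderance of the evidence, weight is at least 53): (a) net 84−31=53 ≥ 53 — meets; (b) 52 < 53 — fails; (c) net 63−7=56 ≥ 53 — meets.
  Not every element is met, so the borrower fails to carry Stage 1.
The lender prevails.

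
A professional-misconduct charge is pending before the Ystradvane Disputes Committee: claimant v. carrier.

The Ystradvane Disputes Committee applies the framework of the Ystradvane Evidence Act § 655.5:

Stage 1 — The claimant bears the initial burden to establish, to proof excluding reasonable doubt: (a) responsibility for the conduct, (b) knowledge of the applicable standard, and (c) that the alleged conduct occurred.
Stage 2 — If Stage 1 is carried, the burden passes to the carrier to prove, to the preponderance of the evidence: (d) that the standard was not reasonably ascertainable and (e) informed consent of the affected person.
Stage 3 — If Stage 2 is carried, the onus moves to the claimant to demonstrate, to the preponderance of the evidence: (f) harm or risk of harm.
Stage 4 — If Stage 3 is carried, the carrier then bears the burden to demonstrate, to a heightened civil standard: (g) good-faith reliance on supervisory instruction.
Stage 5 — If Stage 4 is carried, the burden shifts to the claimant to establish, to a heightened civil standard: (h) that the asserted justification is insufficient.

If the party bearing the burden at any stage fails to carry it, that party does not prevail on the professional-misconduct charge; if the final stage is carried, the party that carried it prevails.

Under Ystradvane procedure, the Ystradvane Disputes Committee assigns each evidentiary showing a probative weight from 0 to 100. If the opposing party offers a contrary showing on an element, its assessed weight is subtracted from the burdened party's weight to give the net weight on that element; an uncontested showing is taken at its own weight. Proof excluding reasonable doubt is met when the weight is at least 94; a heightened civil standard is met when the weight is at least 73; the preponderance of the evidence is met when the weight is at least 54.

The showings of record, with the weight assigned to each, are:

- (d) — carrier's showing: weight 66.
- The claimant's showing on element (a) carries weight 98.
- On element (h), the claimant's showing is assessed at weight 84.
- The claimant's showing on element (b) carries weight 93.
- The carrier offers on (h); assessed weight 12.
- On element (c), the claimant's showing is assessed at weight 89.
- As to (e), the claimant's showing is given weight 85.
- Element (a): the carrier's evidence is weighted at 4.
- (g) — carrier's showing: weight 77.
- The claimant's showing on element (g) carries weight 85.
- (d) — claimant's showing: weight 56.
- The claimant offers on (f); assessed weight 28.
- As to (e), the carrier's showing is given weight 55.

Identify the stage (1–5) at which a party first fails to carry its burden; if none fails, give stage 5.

At Stage 1 the claimant must meet proof excluding reasonable doubt (weight is at least 94): on (a) the weight is 98 less the opposing 4 gives net 94, ≥ 94, so (a) meets the standard; on (b) the weight is 93, which does not reach 94, so (b) does not meet the standard; on (c) the weight is 89, < 94, so (c) does not meet the standard.
  Not every element is met, so the claimant fails to carry Stage 1.
The analysis ends at Stage 1; the carrier prevails.

stage 1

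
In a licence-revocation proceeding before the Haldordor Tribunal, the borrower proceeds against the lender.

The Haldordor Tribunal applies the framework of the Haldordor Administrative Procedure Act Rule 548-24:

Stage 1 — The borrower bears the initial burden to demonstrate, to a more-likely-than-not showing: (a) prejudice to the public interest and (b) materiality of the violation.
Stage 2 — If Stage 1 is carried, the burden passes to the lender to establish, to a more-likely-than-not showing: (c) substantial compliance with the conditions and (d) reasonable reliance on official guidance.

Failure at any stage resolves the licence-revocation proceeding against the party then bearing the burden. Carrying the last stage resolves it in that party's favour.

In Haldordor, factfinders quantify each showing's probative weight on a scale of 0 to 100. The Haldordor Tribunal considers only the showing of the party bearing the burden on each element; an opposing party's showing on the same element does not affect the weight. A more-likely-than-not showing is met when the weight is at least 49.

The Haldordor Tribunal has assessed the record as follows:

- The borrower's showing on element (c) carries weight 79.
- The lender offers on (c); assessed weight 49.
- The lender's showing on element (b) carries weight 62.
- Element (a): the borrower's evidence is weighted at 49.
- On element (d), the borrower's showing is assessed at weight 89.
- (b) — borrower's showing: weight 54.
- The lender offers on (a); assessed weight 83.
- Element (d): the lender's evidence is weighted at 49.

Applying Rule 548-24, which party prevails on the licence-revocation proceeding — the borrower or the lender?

lender

At Stage 1 the borrower must meet a more-likely-than-not showing (weight is at least 49): on (a) the weight is 49 (the lender's 83 is given no effect), which does reach 49, so (a) meets the standard; on (b) the weight is 54 (the lender's 62 is given no effect), which does reach 49, so (b) meets the standard.
  Stage 1 is satisfied; the onus moves to the lender.
At Stage 2 the lender must meet a more-likely-than-not showing (weight is at least 49): on (c) the weight is 49 (the borrower's 79 is given no effect), which does reach 49, so (c) meets the standard; on (d) the weight is 49 (the borrower's 89 is given no effect), ≥ 49, so (d) meets the standard.
  All elements met at the final stage.
Every stage carried; the lender prevails.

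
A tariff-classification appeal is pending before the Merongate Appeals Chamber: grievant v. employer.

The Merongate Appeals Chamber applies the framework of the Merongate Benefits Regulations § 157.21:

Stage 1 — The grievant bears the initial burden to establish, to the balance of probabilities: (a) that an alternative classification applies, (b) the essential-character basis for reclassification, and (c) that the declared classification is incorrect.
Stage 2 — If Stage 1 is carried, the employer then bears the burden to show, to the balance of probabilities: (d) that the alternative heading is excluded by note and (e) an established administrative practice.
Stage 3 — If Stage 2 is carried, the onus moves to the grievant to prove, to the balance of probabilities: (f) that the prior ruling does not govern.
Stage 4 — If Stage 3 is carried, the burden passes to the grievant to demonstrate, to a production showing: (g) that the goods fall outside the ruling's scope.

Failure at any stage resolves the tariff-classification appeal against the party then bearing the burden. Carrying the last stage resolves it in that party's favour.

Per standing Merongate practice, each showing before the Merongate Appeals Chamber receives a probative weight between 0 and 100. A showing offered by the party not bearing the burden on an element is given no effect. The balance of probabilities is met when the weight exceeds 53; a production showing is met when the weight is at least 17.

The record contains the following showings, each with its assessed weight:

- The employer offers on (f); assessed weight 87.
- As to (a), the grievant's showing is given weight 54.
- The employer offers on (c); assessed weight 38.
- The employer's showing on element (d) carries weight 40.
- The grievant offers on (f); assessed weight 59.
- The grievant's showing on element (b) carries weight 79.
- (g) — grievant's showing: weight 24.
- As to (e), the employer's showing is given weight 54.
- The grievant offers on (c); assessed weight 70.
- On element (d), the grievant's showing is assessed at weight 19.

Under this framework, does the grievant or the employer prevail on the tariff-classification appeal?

grievant

Stage 1 (grievant, the balance of probabilities, weight exceeds 53): (a) 54 > 53 — meets; (b) 79 > 53 — meets; (c) 70 (employer's 38 disregarded) > 53 — meets.
  The grievant carries Stage 1; the employer now bears the burden.
Stage 2 (employer, the balance of probabilities, weight exceeds 53): (d) 40 (grievant's 19 disregarded) ≤ 53 — fails; (e) 54 > 53 — meets.
  The employer does not carry Stage 2.
So the grievant prevails.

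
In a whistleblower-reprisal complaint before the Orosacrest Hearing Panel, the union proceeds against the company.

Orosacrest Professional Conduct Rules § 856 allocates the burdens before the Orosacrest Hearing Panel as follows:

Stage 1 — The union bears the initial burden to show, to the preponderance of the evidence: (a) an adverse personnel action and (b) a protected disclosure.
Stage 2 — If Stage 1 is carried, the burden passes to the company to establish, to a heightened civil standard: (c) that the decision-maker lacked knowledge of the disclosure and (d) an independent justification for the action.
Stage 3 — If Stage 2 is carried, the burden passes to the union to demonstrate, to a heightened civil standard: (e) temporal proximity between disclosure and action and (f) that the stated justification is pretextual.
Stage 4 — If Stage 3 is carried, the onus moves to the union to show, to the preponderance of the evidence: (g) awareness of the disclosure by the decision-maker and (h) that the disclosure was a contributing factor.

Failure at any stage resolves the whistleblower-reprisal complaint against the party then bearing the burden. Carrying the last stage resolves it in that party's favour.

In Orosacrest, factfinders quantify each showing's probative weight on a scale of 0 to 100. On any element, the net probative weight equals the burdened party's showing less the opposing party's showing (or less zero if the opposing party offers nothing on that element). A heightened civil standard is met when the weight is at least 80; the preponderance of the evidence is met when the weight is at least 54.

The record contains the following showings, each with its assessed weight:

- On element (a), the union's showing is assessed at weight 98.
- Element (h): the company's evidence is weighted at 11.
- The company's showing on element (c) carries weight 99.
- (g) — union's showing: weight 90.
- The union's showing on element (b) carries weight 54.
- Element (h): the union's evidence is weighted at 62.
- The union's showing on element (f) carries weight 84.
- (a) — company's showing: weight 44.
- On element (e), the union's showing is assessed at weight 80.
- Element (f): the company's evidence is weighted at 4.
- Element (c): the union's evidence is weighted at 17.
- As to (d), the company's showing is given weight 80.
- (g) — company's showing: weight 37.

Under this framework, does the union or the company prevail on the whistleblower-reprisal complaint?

company

At Stage 1 the union must meet the preponderance of the evidence (weight is at least 54): on (a) the weight is 98 less the opposing 44 gives net 54, which does reach 54, so (a) meets the standard; on (b) the weight is 54, ≥ 54, so (b) meets the standard.
  The union carries Stage 1; the company now bears the burden.
At Stage 2 the company must meet a heightened civil standard (weight is at least 80): on (c) the weight is 99 less the opposing 17 gives net 82, ≥ 80, so (c) meets the standard; on (d) the weight is 80, which does reach 80, so (d) meets the standard.
  All elements met. The burden passes to the union.
At Stage 3 the union must meet a heightened civil standard (weight is at least 80): on (e) the weight is 80, ≥ 80, so (e) meets the standard; on (f) the weight is 84 less the opposing 4 gives net 80, ≥ 80, so (f) meets the standard.
  Stage 3 carried; the burden remains with the union.
At Stage 4 the union must meet the preponderance of the evidence (weight is at least 54): on (g) the weight is 90 less the opposing 37 gives net 53, which does not reach 54, so (g) does not meet the standard; on (h) the weight is 62 less the opposing 11 gives net 51, which does not reach 54, so (h) does not meet the standard.
  Not every element is met, so the union fails to carry Stage 4.
The analysis ends at Stage 4; the company prevails.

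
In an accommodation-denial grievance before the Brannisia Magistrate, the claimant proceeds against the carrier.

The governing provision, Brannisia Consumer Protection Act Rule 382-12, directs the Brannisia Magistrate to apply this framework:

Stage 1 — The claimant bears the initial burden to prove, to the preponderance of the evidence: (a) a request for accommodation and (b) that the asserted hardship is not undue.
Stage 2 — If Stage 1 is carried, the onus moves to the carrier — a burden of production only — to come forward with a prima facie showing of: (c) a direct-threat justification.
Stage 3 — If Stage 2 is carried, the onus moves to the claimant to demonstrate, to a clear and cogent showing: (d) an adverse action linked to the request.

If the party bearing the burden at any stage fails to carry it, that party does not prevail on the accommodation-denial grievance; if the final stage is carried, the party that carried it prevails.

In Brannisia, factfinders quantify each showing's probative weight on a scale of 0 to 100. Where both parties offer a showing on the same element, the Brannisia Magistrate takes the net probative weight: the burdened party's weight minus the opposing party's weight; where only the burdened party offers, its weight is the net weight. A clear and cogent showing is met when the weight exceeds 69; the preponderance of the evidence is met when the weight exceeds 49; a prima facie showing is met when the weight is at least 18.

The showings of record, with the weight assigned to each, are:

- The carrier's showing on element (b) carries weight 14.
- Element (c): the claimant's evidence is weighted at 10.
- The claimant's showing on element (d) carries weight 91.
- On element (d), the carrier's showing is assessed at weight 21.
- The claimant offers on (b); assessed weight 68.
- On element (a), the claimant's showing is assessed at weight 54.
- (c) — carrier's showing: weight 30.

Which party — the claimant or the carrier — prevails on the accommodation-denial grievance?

claimant

At Stage 1 the claimant must meet the preponderance of the evidence (weight exceeds 49): on (a) the weight is 54, which does exceed 49, so (a) meets the standard; on (b) the weight is 68 less the opposing 14 gives net 54, which does exceed 49, so (b) meets the standard.
  All elements met. The burden passes to the carrier.
At Stage 2 the carrier must meet a prima facie showing (weight is at least 18): on (c) the weight is 30 less the opposing 10 gives net 20, which does reach 18, so (c) meets the standard.
  All elements met. The burden passes to the claimant.
At Stage 3 the claimant must meet a clear and cogent showing (weight exceeds 69): on (d) the weight is 91 less the opposing 21 gives net 70, which does exceed 69, so (d) meets the standard.
  All elements met at the final stage.
All stages carried — the claimant prevails.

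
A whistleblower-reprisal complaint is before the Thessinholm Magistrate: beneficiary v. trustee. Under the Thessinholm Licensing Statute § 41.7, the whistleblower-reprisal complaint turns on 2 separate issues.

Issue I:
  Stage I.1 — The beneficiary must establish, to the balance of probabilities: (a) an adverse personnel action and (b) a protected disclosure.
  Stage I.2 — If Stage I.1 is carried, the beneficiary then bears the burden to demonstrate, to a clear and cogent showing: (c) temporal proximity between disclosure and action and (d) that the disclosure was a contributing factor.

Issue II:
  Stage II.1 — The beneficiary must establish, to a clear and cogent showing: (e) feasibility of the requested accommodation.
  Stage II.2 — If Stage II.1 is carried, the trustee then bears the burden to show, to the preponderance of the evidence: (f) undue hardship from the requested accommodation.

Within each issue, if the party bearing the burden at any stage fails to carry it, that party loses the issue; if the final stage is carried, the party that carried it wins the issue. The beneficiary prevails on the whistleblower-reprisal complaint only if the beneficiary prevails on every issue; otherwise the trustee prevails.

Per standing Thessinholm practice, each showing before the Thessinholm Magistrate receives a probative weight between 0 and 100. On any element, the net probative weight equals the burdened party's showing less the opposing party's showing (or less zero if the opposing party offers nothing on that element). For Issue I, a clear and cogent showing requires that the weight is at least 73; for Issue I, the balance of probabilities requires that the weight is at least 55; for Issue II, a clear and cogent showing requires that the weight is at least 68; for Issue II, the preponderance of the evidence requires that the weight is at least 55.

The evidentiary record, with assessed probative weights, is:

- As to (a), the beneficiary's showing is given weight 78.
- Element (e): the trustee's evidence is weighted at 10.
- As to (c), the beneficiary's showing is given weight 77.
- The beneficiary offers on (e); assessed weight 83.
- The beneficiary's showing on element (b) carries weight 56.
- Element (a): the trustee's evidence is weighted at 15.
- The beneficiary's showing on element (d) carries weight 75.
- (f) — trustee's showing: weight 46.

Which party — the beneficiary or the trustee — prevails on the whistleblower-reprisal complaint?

beneficiary

— Issue I —
Stage I.1 — burden on beneficiary; standard: the balance of probabilities (weight is at least 55).
    (a): 78 − 15 = 63 ≥ 55 [met]
    (b): 56 ≥ 55 [met]
  All elements met. The beneficiary retains the burden for Stage I.2.
Stage I.2 — burden on beneficiary; standard: a clear and cogent showing (weight is at least 73).
    (c): 77 ≥ 73 [met]
    (d): 75 ≥ 73 [met]
  Stage I.2 carried; the final stage is satisfied.
With every stage satisfied, the beneficiary prevails on this issue.
— Issue II —
At Stage II.1 the beneficiary must meet a clear and cogent showing (weight is at least 68): on (e) the weight is 83 less the opposing 10 gives net 73, which does reach 68, so (e) meets the standard.
  Stage II.1 carried; the burden shifts to the trustee.
At Stage II.2 the trustee must meet the preponderance of the evidence (weight is at least 55): on (f) the weight is 46, which does not reach 55, so (f) does not meet the standard.
  Stage II.2 not carried; the trustee fails its burden.
The beneficiary prevails on this issue.
Per-issue: Issue I → beneficiary; Issue II → beneficiary. The beneficiary must prevail on every issue; overall, the beneficiary prevails.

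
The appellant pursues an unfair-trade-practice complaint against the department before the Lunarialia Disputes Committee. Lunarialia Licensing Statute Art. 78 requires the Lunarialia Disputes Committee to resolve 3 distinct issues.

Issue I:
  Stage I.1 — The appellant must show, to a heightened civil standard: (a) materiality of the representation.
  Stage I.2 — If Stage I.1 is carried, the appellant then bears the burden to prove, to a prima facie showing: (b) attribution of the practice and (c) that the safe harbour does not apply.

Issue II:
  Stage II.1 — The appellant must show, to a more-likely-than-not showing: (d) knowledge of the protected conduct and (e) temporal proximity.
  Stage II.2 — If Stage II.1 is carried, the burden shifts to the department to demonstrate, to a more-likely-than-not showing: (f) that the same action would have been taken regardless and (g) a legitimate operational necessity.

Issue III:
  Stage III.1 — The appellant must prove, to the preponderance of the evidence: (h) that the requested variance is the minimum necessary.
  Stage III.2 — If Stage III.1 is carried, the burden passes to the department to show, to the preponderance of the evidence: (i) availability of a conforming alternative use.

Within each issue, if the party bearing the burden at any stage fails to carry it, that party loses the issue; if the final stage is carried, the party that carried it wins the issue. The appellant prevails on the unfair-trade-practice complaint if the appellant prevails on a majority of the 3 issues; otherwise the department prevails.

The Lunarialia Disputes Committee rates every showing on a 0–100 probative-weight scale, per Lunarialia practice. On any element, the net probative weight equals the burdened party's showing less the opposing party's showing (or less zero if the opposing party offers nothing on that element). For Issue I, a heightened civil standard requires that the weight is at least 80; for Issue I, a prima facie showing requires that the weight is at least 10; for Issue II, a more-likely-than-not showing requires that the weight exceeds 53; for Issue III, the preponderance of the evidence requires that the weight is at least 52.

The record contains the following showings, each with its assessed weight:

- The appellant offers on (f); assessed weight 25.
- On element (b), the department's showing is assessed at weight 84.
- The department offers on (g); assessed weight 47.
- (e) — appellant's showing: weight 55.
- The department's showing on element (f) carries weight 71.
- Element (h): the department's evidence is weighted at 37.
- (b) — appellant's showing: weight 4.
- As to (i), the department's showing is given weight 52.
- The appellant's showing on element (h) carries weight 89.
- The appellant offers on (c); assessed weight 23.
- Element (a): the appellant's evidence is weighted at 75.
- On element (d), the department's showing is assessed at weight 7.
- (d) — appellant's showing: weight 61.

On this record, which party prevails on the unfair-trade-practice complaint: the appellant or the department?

department

— Issue I —
Stage I.1 (appellant, a heightened civil standard, weight is at least 80): (a) 75 < 80 — fails.
  Stage I.1 not carried; the appellant fails its burden.
The analysis ends at Stage I.1; the department prevails on this issue.
— Issue II —
Stage II.1 (appellant, a more-likely-than-not showing, weight exceeds 53): (d) net 61−7=54 > 53 — meets; (e) 55 > 53 — meets.
  All elements met. The burden passes to the department.
Stage II.2 (department, a more-likely-than-not showing, weight exceeds 53): (f) net 71−25=46 ≤ 53 — fails; (g) 47 ≤ 53 — fails.
  Stage II.2 not carried; the department fails its burden.
So the appellant prevails on this issue.
— Issue III —
At Stage III.1 the appellant must meet the preponderance of the evidence (weight is at least 52): on (h) the weight is 89 less the opposing 37 gives net 52, ≥ 52, so (h) meets the standard.
  Stage III.1 is satisfied; the onus moves to the department.
At Stage III.2 the department must meet the preponderance of the evidence (weight is at least 52): on (i) the weight is 52, which does reach 52, so (i) meets the standard.
  The department carries the last stage.
Every stage carried; the department prevails on this issue.
Per-issue: Issue I → department; Issue II → appellant; Issue III → department. The appellant must prevail on a majority of issues; overall, the department prevails.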